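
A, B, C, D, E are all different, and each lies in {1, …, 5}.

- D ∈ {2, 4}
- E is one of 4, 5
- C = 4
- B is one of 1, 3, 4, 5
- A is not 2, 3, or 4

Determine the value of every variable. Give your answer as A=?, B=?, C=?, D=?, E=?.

A=1, B=3, C=4, D=2, E=5

C has just one choice, so C = 4. So B, D, E can't be 4.
D has just one choice, so D = 2.
E must be 5 (only option left). Remove 5 from A, B.
A's domain is down to {1}, so A = 1. So B can't be 1.
B's domain is down to {3}, so B = 3.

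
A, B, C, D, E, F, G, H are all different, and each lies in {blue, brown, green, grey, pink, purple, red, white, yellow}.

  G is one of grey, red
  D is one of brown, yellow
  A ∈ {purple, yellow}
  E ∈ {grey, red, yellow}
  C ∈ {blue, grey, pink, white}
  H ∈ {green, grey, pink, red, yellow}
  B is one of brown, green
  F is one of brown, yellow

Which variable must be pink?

H

D and F between them cover only {brown, yellow} — a naked pair. Remove those values from A, B, E, H.
That leaves A = purple.
That leaves B = green. Remove green from H.
E and G share exactly the 2 values {grey, red}; by pigeonhole those values go to them, so strike grey, red from C, H.
So pink goes to H.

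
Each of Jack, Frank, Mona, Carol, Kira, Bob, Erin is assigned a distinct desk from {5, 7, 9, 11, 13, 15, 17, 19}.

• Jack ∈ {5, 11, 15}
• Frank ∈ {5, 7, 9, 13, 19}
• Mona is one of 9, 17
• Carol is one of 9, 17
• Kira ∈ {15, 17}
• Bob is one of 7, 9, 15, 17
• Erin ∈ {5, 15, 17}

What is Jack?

11

Mona and Carol between them cover only {9, 17} — a naked pair. Remove those values from Frank, Kira, Bob, Erin.
That leaves Kira = 15. Remove 15 from Jack, Bob, Erin.
Bob has just one choice, so Bob = 7. Strike 7 from Frank.
Erin's domain is down to {5}, so Erin = 5. Remove 5 from Jack, Frank.
So Jack = 11.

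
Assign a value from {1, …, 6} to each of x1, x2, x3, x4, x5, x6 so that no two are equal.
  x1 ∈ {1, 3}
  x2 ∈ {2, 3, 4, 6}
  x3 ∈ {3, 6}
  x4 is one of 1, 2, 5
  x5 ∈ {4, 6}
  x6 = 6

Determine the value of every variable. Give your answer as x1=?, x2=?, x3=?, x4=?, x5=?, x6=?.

x6 must be 6 (only option left). Strike 6 from x2, x3, x5.
x3 must be 3 (only option left). Strike 3 from x1, x2.
That leaves x5 = 4. Strike 4 from x2.
That leaves x1 = 1. Eliminate 1 elsewhere: x4.
That leaves x2 = 2. So x4 can't be 2.
That leaves x4 = 5.

x1=1, x2=2, x3=3, x4=5, x5=4, x6=6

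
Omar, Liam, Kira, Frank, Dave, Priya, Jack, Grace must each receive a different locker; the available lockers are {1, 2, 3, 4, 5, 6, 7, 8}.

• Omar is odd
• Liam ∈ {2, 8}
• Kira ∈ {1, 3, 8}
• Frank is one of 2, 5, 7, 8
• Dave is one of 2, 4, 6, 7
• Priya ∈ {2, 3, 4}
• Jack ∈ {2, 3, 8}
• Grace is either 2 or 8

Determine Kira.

1

The 8 variables draw from only 8 values {1, 2, 3, 4, 5, 6, 7, 8}, so each is used; only Dave can be 6, hence Dave = 6.
The 7 still-open variables draw from only 7 values {1, 2, 3, 4, 5, 7, 8}, so each is used; only Priya can be 4, hence Priya = 4.
Liam and Grace share exactly the 2 values {2, 8}; by pigeonhole those values go to them, so strike 2, 8 from Kira, Frank, Jack.
Jack must be 3 (only option left). So Omar, Kira can't be 3.
So Kira = 1.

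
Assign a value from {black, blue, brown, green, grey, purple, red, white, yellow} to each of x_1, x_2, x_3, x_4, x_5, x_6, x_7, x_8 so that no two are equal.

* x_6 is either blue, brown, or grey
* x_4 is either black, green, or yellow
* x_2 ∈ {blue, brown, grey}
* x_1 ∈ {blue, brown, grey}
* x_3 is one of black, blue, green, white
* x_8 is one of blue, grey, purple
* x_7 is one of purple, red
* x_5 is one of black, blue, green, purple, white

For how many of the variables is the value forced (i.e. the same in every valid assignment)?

x_1, x_2, x_6 between them cover only {blue, brown, grey} — a naked triple. Remove those values from x_3, x_5, x_8.
x_8 has just one choice, so x_8 = purple. Eliminate purple elsewhere: x_5, x_7.
x_7 must be red (only option left).
Determined: x_7=red, x_8=purple. The other variables each still have more than one consistent value. That makes 2.

2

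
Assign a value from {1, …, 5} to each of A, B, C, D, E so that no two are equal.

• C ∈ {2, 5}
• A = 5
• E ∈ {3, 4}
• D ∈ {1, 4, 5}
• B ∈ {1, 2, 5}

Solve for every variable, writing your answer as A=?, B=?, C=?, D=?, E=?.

A=5, B=1, C=2, D=4, E=3

A's domain is down to {5}, so A = 5. So B, C, D can't be 5.
That leaves C = 2. So B can't be 2.
That leaves B = 1. So D can't be 1.
D's domain is down to {4}, so D = 4. Remove 4 from E.
E has just one choice, so E = 3.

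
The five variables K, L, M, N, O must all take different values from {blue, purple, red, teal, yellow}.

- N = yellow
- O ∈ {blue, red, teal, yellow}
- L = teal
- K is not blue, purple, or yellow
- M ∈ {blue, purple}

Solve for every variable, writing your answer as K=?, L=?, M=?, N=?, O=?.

K=red, L=teal, M=purple, N=yellow, O=blue

L has just one choice, so L = teal. Strike teal from K, O.
N must be yellow (only option left). Remove yellow from O.
K's domain is down to {red}, so K = red. Eliminate red elsewhere: O.
O has just one choice, so O = blue. Strike blue from M.
M has just one choice, so M = purple.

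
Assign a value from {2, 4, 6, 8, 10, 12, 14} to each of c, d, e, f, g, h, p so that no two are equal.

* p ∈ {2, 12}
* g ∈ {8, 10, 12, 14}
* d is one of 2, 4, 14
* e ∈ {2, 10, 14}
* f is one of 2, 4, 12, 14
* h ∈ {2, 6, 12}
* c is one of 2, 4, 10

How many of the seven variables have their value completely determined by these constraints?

Among the 7 variables, 6 fits only h (and all 7 values in {2, 4, 6, 8, 10, 12, 14} must be used), so h = 6.
The 6 still-open variables draw from only 6 values {2, 4, 8, 10, 12, 14}, so each is used; only g can be 8, hence g = 8.
Determined: g=8, h=6. The other variables each still have more than one consistent value. That makes 2.

2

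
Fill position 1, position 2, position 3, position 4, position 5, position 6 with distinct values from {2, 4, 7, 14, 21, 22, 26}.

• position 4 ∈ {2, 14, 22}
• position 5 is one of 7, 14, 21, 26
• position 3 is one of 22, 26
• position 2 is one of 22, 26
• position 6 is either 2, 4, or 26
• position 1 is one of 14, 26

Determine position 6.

4

position 2 and position 3 share exactly the 2 values {22, 26}; by pigeonhole those values go to them, so strike 22, 26 from position 1, position 4, position 5, position 6.
position 1's domain is down to {14}, so position 1 = 14. Strike 14 from position 4, position 5.
That leaves position 4 = 2. Remove 2 from position 6.
So position 6 = 4.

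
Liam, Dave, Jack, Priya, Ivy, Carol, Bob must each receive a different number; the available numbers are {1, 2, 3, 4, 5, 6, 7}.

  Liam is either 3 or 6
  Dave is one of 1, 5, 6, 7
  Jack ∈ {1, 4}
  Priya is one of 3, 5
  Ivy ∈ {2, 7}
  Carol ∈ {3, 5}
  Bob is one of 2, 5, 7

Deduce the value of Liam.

Among the 7 variables, 4 fits only Jack (and all 7 values in {1, 2, 3, 4, 5, 6, 7} must be used), so Jack = 4.
The 6 still-open variables draw from only 6 values {1, 2, 3, 5, 6, 7}, so each is used; only Dave can be 1, hence Dave = 1.
The 5 still-open variables draw from only 5 values {2, 3, 5, 6, 7}, so each is used; only Liam can be 6, hence Liam = 6.

6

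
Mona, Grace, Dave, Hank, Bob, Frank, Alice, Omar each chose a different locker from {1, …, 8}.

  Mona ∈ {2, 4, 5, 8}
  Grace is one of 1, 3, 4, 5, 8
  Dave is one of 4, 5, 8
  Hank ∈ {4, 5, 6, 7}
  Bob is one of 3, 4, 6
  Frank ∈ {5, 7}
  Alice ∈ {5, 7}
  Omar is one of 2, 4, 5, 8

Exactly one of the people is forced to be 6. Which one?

Among the 8 variables, 1 fits only Grace (and all 8 values in {1, 2, 3, 4, 5, 6, 7, 8} must be used), so Grace = 1.
The 7 still-open variables draw from only 7 values {2, 3, 4, 5, 6, 7, 8}, so each is used; only Bob can be 3, hence Bob = 3.
The 6 still-open variables together cover exactly {2, 4, 5, 6, 7, 8} — 6 values for 6 variables — and 6 appears only in Hank's list, so Hank = 6.

Hank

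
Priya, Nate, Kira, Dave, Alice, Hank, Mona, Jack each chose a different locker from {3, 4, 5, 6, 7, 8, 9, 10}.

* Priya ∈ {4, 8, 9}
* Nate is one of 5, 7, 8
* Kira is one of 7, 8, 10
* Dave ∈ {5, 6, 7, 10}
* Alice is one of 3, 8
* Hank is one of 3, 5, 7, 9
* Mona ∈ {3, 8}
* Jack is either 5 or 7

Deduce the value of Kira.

Among the 8 variables, 4 fits only Priya (and all 8 values in {3, 4, 5, 6, 7, 8, 9, 10} must be used), so Priya = 4.
The 7 still-open variables together cover exactly {3, 5, 6, 7, 8, 9, 10} — 7 values for 7 variables — and 6 appears only in Dave's list, so Dave = 6.
Among the 6 still-open variables, 9 fits only Hank (and all 6 values in {3, 5, 7, 8, 9, 10} must be used), so Hank = 9.
The 5 still-open variables together cover exactly {3, 5, 7, 8, 10} — 5 values for 5 variables — and 10 appears only in Kira's list, so Kira = 10.

10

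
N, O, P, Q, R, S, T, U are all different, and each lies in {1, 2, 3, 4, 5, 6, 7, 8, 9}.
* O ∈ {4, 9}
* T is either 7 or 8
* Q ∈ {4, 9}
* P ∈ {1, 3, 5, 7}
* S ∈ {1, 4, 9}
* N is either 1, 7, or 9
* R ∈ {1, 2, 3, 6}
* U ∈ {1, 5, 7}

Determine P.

The 2 variables O and Q are confined to {4, 9}, which locks those values in; drop them from N, S.
S must be 1 (only option left). Eliminate 1 elsewhere: N, P, R, U.
N must be 7 (only option left). Remove 7 from P, T, U.
T's domain is down to {8}, so T = 8.
U must be 5 (only option left). Remove 5 from P.
So P = 3.

3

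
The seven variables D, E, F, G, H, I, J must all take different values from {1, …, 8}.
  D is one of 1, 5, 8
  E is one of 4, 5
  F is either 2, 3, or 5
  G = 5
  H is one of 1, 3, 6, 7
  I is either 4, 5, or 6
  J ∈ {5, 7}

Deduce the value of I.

G has just one choice, so G = 5. Remove 5 from D, E, F, I, J.
J has just one choice, so J = 7. Remove 7 from H.
E has just one choice, so E = 4. Strike 4 from I.
So I = 6.

6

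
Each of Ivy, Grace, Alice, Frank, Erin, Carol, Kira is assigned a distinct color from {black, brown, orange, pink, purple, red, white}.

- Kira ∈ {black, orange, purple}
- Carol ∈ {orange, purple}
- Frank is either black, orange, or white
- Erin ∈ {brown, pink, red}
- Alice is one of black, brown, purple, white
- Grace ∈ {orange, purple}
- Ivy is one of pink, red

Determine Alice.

Grace and Carol share exactly the 2 values {orange, purple}; by pigeonhole those values go to them, so strike orange, purple from Alice, Frank, Kira.
That leaves Kira = black. Remove black from Alice, Frank.
Frank's domain is down to {white}, so Frank = white. Eliminate white elsewhere: Alice.
So Alice = brown.

brown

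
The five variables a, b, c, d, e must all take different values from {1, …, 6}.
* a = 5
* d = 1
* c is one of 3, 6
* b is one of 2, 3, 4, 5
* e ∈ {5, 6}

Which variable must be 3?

c

a has just one choice, so a = 5. Eliminate 5 elsewhere: b, e.
d must be 1 (only option left).
e's domain is down to {6}, so e = 6. Strike 6 from c.
So 3 goes to c.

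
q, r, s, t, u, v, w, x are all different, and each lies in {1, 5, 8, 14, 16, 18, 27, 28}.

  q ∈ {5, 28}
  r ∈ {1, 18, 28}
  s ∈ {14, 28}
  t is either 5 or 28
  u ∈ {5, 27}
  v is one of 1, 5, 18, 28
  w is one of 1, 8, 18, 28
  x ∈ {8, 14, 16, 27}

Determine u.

Among the 8 variables, 16 fits only x (and all 8 values in {1, 5, 8, 14, 16, 18, 27, 28} must be used), so x = 16.
The 7 still-open variables draw from only 7 values {1, 5, 8, 14, 18, 27, 28}, so each is used; only w can be 8, hence w = 8.
The 6 still-open variables draw from only 6 values {1, 5, 14, 18, 27, 28}, so each is used; only s can be 14, hence s = 14.
Among the 5 still-open variables, 27 fits only u (and all 5 values in {1, 5, 18, 27, 28} must be used), so u = 27.

27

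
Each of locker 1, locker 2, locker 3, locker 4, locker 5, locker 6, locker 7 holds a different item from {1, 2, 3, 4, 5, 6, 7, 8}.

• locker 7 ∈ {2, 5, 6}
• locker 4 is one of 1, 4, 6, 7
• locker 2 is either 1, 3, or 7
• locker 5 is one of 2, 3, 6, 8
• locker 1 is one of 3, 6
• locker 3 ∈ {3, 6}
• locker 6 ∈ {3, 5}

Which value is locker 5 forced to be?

8

locker 1 and locker 3 between them cover only {3, 6} — a naked pair. Remove those values from locker 2, locker 4, locker 5, locker 6, locker 7.
locker 6 must be 5 (only option left). Remove 5 from locker 7.
That leaves locker 7 = 2. Strike 2 from locker 5.
So locker 5 = 8.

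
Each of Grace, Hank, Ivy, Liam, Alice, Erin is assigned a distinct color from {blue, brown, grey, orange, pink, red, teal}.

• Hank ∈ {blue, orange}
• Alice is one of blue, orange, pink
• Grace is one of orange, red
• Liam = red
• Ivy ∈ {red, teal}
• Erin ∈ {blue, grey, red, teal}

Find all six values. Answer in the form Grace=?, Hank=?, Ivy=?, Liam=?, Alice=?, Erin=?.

Liam's domain is down to {red}, so Liam = red. Eliminate red elsewhere: Grace, Ivy, Erin.
Grace has just one choice, so Grace = orange. Strike orange from Hank, Alice.
Hank's domain is down to {blue}, so Hank = blue. Remove blue from Alice, Erin.
Ivy has just one choice, so Ivy = teal. So Erin can't be teal.
That leaves Alice = pink.
Erin's domain is down to {grey}, so Erin = grey.

Grace=orange, Hank=blue, Ivy=teal, Liam=red, Alice=pink, Erin=grey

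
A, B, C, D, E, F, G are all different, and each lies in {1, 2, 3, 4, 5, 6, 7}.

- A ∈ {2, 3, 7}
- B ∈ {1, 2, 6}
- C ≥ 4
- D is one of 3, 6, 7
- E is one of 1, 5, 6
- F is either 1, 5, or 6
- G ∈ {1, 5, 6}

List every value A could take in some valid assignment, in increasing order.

3, 7

The 7 variables together cover exactly {1, 2, 3, 4, 5, 6, 7} — 7 values for 7 variables — and 4 appears only in C's list, so C = 4.
E, F, G share exactly the 3 values {1, 5, 6}; by pigeonhole those values go to them, so strike 1, 5, 6 from B, D.
B has just one choice, so B = 2. Eliminate 2 elsewhere: A.
No further eliminations apply; A can still be any of 3, 7.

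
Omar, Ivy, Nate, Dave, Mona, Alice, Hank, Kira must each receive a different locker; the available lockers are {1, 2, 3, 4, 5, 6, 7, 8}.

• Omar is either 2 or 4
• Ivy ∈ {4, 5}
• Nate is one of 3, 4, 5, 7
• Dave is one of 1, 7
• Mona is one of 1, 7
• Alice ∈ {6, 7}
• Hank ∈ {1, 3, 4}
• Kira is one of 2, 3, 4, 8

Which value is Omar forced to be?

Among the 8 variables, 6 fits only Alice (and all 8 values in {1, 2, 3, 4, 5, 6, 7, 8} must be used), so Alice = 6.
The 7 still-open variables together cover exactly {1, 2, 3, 4, 5, 7, 8} — 7 values for 7 variables — and 8 appears only in Kira's list, so Kira = 8.
Among the 6 still-open variables, 2 fits only Omar (and all 6 values in {1, 2, 3, 4, 5, 7} must be used), so Omar = 2.

2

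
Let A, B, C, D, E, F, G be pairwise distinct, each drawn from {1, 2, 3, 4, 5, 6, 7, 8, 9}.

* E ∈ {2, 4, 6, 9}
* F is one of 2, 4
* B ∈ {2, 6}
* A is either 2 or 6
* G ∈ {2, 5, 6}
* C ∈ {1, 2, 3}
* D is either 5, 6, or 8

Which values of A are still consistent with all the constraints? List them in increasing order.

The 2 variables A and B are confined to {2, 6}, which locks those values in; drop them from C, D, E, F, G.
F must be 4 (only option left). Remove 4 from E.
G's domain is down to {5}, so G = 5. Strike 5 from D.
D has just one choice, so D = 8.
E must be 9 (only option left).
No further eliminations apply; A can still be any of 2, 6.

2, 6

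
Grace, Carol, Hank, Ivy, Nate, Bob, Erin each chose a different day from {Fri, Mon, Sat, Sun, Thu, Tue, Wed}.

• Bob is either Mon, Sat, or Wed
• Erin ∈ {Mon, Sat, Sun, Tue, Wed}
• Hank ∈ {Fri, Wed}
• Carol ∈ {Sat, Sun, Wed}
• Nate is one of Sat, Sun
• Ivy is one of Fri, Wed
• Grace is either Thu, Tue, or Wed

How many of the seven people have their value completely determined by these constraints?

The 7 variables together cover exactly {Fri, Mon, Sat, Sun, Thu, Tue, Wed} — 7 values for 7 variables — and Thu appears only in Grace's list, so Grace = Thu.
The 6 still-open variables together cover exactly {Fri, Mon, Sat, Sun, Tue, Wed} — 6 values for 6 variables — and Tue appears only in Erin's list, so Erin = Tue.
The 5 still-open variables draw from only 5 values {Fri, Mon, Sat, Sun, Wed}, so each is used; only Bob can be Mon, hence Bob = Mon.
Hank and Ivy between them cover only {Fri, Wed} — a naked pair. Remove those values from Carol.
Determined: Grace=Thu, Bob=Mon, Erin=Tue. The other people each still have more than one consistent value. That makes 3.

3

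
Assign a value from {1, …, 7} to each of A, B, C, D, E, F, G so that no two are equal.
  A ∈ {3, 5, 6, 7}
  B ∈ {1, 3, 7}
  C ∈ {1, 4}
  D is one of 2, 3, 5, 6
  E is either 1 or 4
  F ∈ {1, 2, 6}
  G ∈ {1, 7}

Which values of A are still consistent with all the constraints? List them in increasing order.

5, 6

C and E between them cover only {1, 4} — a naked pair. Remove those values from B, F, G.
G's domain is down to {7}, so G = 7. Eliminate 7 elsewhere: A, B.
That leaves B = 3. Eliminate 3 elsewhere: A, D.
No further eliminations apply; A can still be any of 5, 6.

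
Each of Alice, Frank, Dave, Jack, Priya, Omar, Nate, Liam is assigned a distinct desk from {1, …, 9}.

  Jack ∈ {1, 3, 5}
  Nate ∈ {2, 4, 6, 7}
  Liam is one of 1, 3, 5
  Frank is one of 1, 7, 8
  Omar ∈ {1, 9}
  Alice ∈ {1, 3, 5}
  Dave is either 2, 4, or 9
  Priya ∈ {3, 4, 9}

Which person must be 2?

Dave

The 3 variables Alice, Jack, Liam are confined to {1, 3, 5}, which locks those values in; drop them from Frank, Priya, Omar.
Omar's domain is down to {9}, so Omar = 9. Remove 9 from Dave, Priya.
Priya's domain is down to {4}, so Priya = 4. So Dave, Nate can't be 4.
So 2 goes to Dave.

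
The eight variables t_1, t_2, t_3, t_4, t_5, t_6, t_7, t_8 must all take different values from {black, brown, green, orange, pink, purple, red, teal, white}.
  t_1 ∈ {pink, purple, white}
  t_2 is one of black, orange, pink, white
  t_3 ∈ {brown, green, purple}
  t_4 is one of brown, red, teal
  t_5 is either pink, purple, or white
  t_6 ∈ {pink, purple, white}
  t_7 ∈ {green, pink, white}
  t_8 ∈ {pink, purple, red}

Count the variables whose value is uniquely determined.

t_1, t_5, t_6 between them cover only {pink, purple, white} — a naked triple. Remove those values from t_2, t_3, t_7, t_8.
t_7 must be green (only option left). Remove green from t_3.
t_8 has just one choice, so t_8 = red. Strike red from t_4.
t_3 has just one choice, so t_3 = brown. Remove brown from t_4.
t_4 has just one choice, so t_4 = teal.
Determined: t_3=brown, t_4=teal, t_7=green, t_8=red. The other variables each still have more than one consistent value. That makes 4.

4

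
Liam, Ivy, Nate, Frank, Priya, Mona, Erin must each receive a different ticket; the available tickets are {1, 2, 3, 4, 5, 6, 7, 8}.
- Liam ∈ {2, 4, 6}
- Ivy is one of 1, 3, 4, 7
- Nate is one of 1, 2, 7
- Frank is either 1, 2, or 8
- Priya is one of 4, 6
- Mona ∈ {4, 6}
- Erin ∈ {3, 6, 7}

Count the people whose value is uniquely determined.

The 7 variables draw from only 7 values {1, 2, 3, 4, 6, 7, 8}, so each is used; only Frank can be 8, hence Frank = 8.
Priya and Mona between them cover only {4, 6} — a naked pair. Remove those values from Liam, Ivy, Erin.
Liam must be 2 (only option left). Strike 2 from Nate.
Determined: Liam=2, Frank=8. The other people each still have more than one consistent value. That makes 2.

2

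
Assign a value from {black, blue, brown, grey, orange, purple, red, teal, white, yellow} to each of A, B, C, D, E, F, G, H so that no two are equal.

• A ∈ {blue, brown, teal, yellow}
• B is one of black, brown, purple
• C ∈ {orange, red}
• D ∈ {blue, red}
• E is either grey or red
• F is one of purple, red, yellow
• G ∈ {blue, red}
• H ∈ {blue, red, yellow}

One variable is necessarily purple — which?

D and G share exactly the 2 values {blue, red}; by pigeonhole those values go to them, so strike blue, red from A, C, E, F, H.
That leaves C = orange.
E has just one choice, so E = grey.
H must be yellow (only option left). So A, F can't be yellow.
So purple goes to F.

F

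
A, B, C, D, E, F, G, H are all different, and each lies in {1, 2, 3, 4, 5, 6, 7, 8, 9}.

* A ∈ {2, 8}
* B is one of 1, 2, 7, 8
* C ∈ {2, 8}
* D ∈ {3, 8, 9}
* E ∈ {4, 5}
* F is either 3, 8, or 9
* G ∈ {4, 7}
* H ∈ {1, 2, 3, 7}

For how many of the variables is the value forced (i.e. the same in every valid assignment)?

2

The 8 variables draw from only 8 values {1, 2, 3, 4, 5, 7, 8, 9}, so each is used; only E can be 5, hence E = 5.
The 7 still-open variables draw from only 7 values {1, 2, 3, 4, 7, 8, 9}, so each is used; only G can be 4, hence G = 4.
The 2 variables A and C are confined to {2, 8}, which locks those values in; drop them from B, D, F, H.
D and F share exactly the 2 values {3, 9}; by pigeonhole those values go to them, so strike 3, 9 from H.
Determined: E=5, G=4. The other variables each still have more than one consistent value. That makes 2.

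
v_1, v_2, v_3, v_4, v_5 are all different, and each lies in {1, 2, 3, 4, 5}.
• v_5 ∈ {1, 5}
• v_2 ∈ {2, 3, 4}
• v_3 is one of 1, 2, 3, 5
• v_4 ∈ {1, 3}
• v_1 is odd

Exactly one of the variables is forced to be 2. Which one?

v_3

The 5 variables draw from only 5 values {1, 2, 3, 4, 5}, so each is used; only v_2 can be 4, hence v_2 = 4.
The 4 still-open variables together cover exactly {1, 2, 3, 5} — 4 values for 4 variables — and 2 appears only in v_3's list, so v_3 = 2.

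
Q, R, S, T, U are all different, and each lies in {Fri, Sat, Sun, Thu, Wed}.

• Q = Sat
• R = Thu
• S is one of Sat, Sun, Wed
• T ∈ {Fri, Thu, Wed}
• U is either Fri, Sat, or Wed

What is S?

Q must be Sat (only option left). Eliminate Sat elsewhere: S, U.
R has just one choice, so R = Thu. Strike Thu from T.
The 3 still-open variables draw from only 3 values {Fri, Sun, Wed}, so each is used; only S can be Sun, hence S = Sun.

Sun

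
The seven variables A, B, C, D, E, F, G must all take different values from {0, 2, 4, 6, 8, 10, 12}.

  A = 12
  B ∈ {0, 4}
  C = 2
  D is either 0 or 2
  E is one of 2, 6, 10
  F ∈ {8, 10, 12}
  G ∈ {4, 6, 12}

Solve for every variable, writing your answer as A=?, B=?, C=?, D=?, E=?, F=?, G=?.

A=12, B=4, C=2, D=0, E=10, F=8, G=6

A's domain is down to {12}, so A = 12. Strike 12 from F, G.
C has just one choice, so C = 2. Eliminate 2 elsewhere: D, E.
D must be 0 (only option left). So B can't be 0.
B has just one choice, so B = 4. Eliminate 4 elsewhere: G.
G has just one choice, so G = 6. Remove 6 from E.
E must be 10 (only option left). Eliminate 10 elsewhere: F.
F must be 8 (only option left).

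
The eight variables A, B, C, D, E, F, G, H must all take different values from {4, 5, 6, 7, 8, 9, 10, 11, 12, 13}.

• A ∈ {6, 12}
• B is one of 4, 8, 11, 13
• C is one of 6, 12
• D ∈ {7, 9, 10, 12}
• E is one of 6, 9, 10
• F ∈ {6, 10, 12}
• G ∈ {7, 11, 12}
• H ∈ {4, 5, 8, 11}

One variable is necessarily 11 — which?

A and C share exactly the 2 values {6, 12}; by pigeonhole those values go to them, so strike 6, 12 from D, E, F, G.
F has just one choice, so F = 10. Remove 10 from D, E.
E must be 9 (only option left). So D can't be 9.
D has just one choice, so D = 7. Strike 7 from G.
So 11 goes to G.

G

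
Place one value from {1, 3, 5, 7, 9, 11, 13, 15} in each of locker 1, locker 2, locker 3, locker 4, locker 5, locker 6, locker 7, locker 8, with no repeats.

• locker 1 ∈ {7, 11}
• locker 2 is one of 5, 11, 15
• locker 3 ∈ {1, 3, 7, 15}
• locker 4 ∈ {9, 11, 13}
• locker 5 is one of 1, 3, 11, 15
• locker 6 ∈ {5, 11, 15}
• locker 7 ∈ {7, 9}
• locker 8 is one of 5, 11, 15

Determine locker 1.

7

Among the 8 variables, 13 fits only locker 4 (and all 8 values in {1, 3, 5, 7, 9, 11, 13, 15} must be used), so locker 4 = 13.
The 7 still-open variables draw from only 7 values {1, 3, 5, 7, 9, 11, 15}, so each is used; only locker 7 can be 9, hence locker 7 = 9.
locker 2, locker 6, locker 8 share exactly the 3 values {5, 11, 15}; by pigeonhole those values go to them, so strike 5, 11, 15 from locker 1, locker 3, locker 5.
So locker 1 = 7.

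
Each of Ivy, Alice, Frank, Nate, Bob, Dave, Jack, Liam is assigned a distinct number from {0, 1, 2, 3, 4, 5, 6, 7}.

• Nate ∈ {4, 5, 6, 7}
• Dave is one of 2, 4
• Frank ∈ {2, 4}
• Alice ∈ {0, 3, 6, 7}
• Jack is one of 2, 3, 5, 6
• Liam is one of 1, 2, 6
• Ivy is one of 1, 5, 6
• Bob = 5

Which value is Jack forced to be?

3

Bob's domain is down to {5}, so Bob = 5. So Ivy, Nate, Jack can't be 5.
Among the 7 still-open variables, 0 fits only Alice (and all 7 values in {0, 1, 2, 3, 4, 6, 7} must be used), so Alice = 0.
The 6 still-open variables draw from only 6 values {1, 2, 3, 4, 6, 7}, so each is used; only Jack can be 3, hence Jack = 3.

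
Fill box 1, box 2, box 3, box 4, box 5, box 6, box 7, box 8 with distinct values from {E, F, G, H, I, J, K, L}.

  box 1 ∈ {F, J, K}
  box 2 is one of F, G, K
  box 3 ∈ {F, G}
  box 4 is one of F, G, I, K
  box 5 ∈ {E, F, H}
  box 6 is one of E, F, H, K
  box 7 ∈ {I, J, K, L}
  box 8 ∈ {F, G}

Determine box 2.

Among the 8 variables, L fits only box 7 (and all 8 values in {E, F, G, H, I, J, K, L} must be used), so box 7 = L.
The 7 still-open variables draw from only 7 values {E, F, G, H, I, J, K}, so each is used; only box 4 can be I, hence box 4 = I.
The 6 still-open variables draw from only 6 values {E, F, G, H, J, K}, so each is used; only box 1 can be J, hence box 1 = J.
box 3 and box 8 share exactly the 2 values {F, G}; by pigeonhole those values go to them, so strike F, G from box 2, box 5, box 6.
So box 2 = K.

K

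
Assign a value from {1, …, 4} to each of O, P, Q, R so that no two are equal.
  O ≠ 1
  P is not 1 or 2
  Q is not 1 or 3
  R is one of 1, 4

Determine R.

1

The 4 variables together cover exactly {1, 2, 3, 4} — 4 values for 4 variables — and 1 appears only in R's list, so R = 1.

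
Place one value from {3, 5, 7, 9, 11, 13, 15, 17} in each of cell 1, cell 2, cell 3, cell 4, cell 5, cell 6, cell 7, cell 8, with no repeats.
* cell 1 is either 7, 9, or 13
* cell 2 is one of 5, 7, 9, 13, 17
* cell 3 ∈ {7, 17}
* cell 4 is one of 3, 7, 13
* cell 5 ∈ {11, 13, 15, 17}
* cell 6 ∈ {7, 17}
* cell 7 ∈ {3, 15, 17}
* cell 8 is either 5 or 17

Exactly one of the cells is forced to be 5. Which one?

The 8 variables together cover exactly {3, 5, 7, 9, 11, 13, 15, 17} — 8 values for 8 variables — and 11 appears only in cell 5's list, so cell 5 = 11.
The 7 still-open variables together cover exactly {3, 5, 7, 9, 13, 15, 17} — 7 values for 7 variables — and 15 appears only in cell 7's list, so cell 7 = 15.
The 6 still-open variables together cover exactly {3, 5, 7, 9, 13, 17} — 6 values for 6 variables — and 3 appears only in cell 4's list, so cell 4 = 3.
cell 3 and cell 6 between them cover only {7, 17} — a naked pair. Remove those values from cell 1, cell 2, cell 8.
So 5 goes to cell 8.

cell 8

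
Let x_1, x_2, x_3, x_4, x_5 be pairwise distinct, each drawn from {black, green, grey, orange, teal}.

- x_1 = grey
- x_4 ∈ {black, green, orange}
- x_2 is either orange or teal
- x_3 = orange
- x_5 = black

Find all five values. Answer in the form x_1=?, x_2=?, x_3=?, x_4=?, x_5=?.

x_1=grey, x_2=teal, x_3=orange, x_4=green, x_5=black

x_1 has just one choice, so x_1 = grey.
x_3 has just one choice, so x_3 = orange. Eliminate orange elsewhere: x_2, x_4.
x_5's domain is down to {black}, so x_5 = black. Strike black from x_4.
That leaves x_2 = teal.
x_4 has just one choice, so x_4 = green.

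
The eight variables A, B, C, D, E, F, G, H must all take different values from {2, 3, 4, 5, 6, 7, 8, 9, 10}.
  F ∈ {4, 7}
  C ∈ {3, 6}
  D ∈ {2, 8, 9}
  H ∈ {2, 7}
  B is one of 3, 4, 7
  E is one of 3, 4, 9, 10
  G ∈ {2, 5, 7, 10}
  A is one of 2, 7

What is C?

6

A and H share exactly the 2 values {2, 7}; by pigeonhole those values go to them, so strike 2, 7 from B, D, F, G.
F must be 4 (only option left). Remove 4 from B, E.
B has just one choice, so B = 3. Eliminate 3 elsewhere: C, E.
So C = 6.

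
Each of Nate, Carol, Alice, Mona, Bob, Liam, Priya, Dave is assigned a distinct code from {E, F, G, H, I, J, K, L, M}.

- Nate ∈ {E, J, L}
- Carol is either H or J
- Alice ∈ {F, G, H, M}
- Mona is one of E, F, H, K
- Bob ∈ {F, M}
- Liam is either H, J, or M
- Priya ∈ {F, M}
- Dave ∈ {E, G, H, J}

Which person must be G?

The 8 variables together cover exactly {E, F, G, H, J, K, L, M} — 8 values for 8 variables — and K appears only in Mona's list, so Mona = K.
Among the 7 still-open variables, L fits only Nate (and all 7 values in {E, F, G, H, J, L, M} must be used), so Nate = L.
Among the 6 still-open variables, E fits only Dave (and all 6 values in {E, F, G, H, J, M} must be used), so Dave = E.
The 5 still-open variables draw from only 5 values {F, G, H, J, M}, so each is used; only Alice can be G, hence Alice = G.

Alice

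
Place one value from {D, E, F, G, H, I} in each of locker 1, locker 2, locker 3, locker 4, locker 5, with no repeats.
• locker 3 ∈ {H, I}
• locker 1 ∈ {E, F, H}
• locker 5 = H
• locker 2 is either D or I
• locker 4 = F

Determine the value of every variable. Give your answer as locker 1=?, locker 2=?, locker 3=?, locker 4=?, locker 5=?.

locker 4 has just one choice, so locker 4 = F. Strike F from locker 1.
locker 5 must be H (only option left). Remove H from locker 1, locker 3.
locker 1's domain is down to {E}, so locker 1 = E.
locker 3 has just one choice, so locker 3 = I. Eliminate I elsewhere: locker 2.
That leaves locker 2 = D.

locker 1=E, locker 2=D, locker 3=I, locker 4=F, locker 5=H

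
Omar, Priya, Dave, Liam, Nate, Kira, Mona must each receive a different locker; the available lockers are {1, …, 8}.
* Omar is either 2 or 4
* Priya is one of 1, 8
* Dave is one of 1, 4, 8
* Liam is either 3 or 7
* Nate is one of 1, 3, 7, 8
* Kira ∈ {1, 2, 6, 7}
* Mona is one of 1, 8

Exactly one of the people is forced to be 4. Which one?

Dave

Among the 7 variables, 6 fits only Kira (and all 7 values in {1, 2, 3, 4, 6, 7, 8} must be used), so Kira = 6.
The 6 still-open variables draw from only 6 values {1, 2, 3, 4, 7, 8}, so each is used; only Omar can be 2, hence Omar = 2.
The 5 still-open variables together cover exactly {1, 3, 4, 7, 8} — 5 values for 5 variables — and 4 appears only in Dave's list, so Dave = 4.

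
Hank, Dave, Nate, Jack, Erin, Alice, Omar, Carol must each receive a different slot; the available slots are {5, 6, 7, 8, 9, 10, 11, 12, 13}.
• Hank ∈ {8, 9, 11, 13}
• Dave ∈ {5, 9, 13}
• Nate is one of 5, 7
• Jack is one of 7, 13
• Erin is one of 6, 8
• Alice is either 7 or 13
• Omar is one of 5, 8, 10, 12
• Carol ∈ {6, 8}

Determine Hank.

11

The 2 variables Jack and Alice are confined to {7, 13}, which locks those values in; drop them from Hank, Dave, Nate.
That leaves Nate = 5. Remove 5 from Dave, Omar.
Dave's domain is down to {9}, so Dave = 9. Eliminate 9 elsewhere: Hank.
The 2 variables Erin and Carol are confined to {6, 8}, which locks those values in; drop them from Hank, Omar.
So Hank = 11.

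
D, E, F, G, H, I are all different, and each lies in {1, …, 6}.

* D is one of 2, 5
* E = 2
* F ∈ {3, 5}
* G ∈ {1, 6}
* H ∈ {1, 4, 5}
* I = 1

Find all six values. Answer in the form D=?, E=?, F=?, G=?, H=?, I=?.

E's domain is down to {2}, so E = 2. So D can't be 2.
I must be 1 (only option left). Remove 1 from G, H.
D has just one choice, so D = 5. So F, H can't be 5.
That leaves F = 3.
G must be 6 (only option left).
H must be 4 (only option left).

D=5, E=2, F=3, G=6, H=4, I=1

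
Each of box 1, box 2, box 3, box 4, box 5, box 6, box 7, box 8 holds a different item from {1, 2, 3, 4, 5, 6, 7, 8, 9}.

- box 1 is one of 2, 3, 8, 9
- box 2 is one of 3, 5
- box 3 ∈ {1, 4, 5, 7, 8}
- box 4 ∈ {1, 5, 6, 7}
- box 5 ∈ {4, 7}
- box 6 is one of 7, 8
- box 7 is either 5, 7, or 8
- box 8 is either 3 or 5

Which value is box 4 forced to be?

6

box 2 and box 8 share exactly the 2 values {3, 5}; by pigeonhole those values go to them, so strike 3, 5 from box 1, box 3, box 4, box 7.
box 6 and box 7 share exactly the 2 values {7, 8}; by pigeonhole those values go to them, so strike 7, 8 from box 1, box 3, box 4, box 5.
box 5's domain is down to {4}, so box 5 = 4. Remove 4 from box 3.
box 3 must be 1 (only option left). So box 4 can't be 1.
So box 4 = 6.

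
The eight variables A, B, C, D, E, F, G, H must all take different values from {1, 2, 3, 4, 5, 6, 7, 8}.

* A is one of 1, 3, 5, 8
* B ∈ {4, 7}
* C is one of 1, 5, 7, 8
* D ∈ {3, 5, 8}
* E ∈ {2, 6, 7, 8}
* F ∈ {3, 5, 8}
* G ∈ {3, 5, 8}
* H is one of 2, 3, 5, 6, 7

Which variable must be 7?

The 8 variables draw from only 8 values {1, 2, 3, 4, 5, 6, 7, 8}, so each is used; only B can be 4, hence B = 4.
D, F, G share exactly the 3 values {3, 5, 8}; by pigeonhole those values go to them, so strike 3, 5, 8 from A, C, E, H.
A must be 1 (only option left). Remove 1 from C.
So 7 goes to C.

C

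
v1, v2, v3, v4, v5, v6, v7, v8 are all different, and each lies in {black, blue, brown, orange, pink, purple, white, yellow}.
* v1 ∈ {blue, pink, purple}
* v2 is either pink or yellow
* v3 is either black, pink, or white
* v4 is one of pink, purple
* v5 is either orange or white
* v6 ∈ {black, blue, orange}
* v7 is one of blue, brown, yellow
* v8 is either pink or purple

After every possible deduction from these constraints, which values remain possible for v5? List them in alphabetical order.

orange, white

The 8 variables draw from only 8 values {black, blue, brown, orange, pink, purple, white, yellow}, so each is used; only v7 can be brown, hence v7 = brown.
Among the 7 still-open variables, yellow fits only v2 (and all 7 values in {black, blue, orange, pink, purple, white, yellow} must be used), so v2 = yellow.
v4 and v8 between them cover only {pink, purple} — a naked pair. Remove those values from v1, v3.
v1 has just one choice, so v1 = blue. So v6 can't be blue.
No further eliminations apply; v5 can still be any of orange, white.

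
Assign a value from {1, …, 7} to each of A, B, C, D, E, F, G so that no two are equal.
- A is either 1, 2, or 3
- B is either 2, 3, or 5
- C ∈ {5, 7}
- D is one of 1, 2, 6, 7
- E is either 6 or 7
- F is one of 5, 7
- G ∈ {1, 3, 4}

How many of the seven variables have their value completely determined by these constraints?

2

The 7 variables draw from only 7 values {1, 2, 3, 4, 5, 6, 7}, so each is used; only G can be 4, hence G = 4.
The 2 variables C and F are confined to {5, 7}, which locks those values in; drop them from B, D, E.
E must be 6 (only option left). Eliminate 6 elsewhere: D.
Determined: E=6, G=4. The other variables each still have more than one consistent value. That makes 2.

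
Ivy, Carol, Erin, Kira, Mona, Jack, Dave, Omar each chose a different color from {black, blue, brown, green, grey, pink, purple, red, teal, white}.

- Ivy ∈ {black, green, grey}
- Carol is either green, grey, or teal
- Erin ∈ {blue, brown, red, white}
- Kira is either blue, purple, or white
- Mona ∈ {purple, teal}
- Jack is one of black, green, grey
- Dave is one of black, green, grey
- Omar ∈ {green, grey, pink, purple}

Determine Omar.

pink

Ivy, Jack, Dave share exactly the 3 values {black, green, grey}; by pigeonhole those values go to them, so strike black, green, grey from Carol, Omar.
Carol's domain is down to {teal}, so Carol = teal. Remove teal from Mona.
Mona's domain is down to {purple}, so Mona = purple. Eliminate purple elsewhere: Kira, Omar.
So Omar = pink.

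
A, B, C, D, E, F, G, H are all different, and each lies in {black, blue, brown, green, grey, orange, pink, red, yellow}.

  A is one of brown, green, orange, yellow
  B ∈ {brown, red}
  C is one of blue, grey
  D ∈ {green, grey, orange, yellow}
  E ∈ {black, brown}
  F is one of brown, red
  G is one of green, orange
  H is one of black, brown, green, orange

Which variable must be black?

E

Among the 8 variables, blue fits only C (and all 8 values in {black, blue, brown, green, grey, orange, red, yellow} must be used), so C = blue.
Among the 7 still-open variables, grey fits only D (and all 7 values in {black, brown, green, grey, orange, red, yellow} must be used), so D = grey.
The 6 still-open variables together cover exactly {black, brown, green, orange, red, yellow} — 6 values for 6 variables — and yellow appears only in A's list, so A = yellow.
B and F share exactly the 2 values {brown, red}; by pigeonhole those values go to them, so strike brown, red from E, H.
So black goes to E.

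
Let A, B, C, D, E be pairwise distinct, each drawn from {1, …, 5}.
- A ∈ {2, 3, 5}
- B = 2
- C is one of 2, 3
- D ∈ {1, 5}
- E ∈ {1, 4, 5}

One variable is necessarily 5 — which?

A

B must be 2 (only option left). Eliminate 2 elsewhere: A, C.
C has just one choice, so C = 3. Eliminate 3 elsewhere: A.
So 5 goes to A.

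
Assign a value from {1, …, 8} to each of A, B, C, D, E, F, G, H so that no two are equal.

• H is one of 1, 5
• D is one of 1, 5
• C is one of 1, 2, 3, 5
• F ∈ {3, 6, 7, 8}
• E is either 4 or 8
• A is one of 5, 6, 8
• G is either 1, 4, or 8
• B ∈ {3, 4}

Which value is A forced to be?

6

Among the 8 variables, 2 fits only C (and all 8 values in {1, 2, 3, 4, 5, 6, 7, 8} must be used), so C = 2.
The 7 still-open variables draw from only 7 values {1, 3, 4, 5, 6, 7, 8}, so each is used; only F can be 7, hence F = 7.
Among the 6 still-open variables, 3 fits only B (and all 6 values in {1, 3, 4, 5, 6, 8} must be used), so B = 3.
Among the 5 still-open variables, 6 fits only A (and all 5 values in {1, 4, 5, 6, 8} must be used), so A = 6.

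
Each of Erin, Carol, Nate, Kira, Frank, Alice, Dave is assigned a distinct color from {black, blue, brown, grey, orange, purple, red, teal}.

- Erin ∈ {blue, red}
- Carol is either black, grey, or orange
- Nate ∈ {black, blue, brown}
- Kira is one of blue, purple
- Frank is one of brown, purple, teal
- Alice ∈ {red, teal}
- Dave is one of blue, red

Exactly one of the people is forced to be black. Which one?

The 2 variables Erin and Dave are confined to {blue, red}, which locks those values in; drop them from Nate, Kira, Alice.
Kira must be purple (only option left). Eliminate purple elsewhere: Frank.
Alice has just one choice, so Alice = teal. Strike teal from Frank.
Frank has just one choice, so Frank = brown. Eliminate brown elsewhere: Nate.
So black goes to Nate.

Nate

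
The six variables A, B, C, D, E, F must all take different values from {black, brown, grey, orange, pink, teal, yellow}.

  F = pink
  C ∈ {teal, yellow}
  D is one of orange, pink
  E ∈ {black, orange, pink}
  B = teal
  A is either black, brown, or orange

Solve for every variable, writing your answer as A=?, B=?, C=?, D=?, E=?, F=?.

B's domain is down to {teal}, so B = teal. Remove teal from C.
C's domain is down to {yellow}, so C = yellow.
F must be pink (only option left). Strike pink from D, E.
That leaves D = orange. So A, E can't be orange.
That leaves E = black. Strike black from A.
That leaves A = brown.

A=brown, B=teal, C=yellow, D=orange, E=black, F=pink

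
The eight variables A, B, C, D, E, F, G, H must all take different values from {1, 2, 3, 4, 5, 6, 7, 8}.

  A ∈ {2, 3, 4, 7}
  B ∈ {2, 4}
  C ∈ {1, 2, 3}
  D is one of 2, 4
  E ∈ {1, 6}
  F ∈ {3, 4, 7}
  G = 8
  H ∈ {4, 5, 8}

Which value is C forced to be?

G's domain is down to {8}, so G = 8. Remove 8 from H.
The 7 still-open variables draw from only 7 values {1, 2, 3, 4, 5, 6, 7}, so each is used; only H can be 5, hence H = 5.
Among the 6 still-open variables, 6 fits only E (and all 6 values in {1, 2, 3, 4, 6, 7} must be used), so E = 6.
The 5 still-open variables draw from only 5 values {1, 2, 3, 4, 7}, so each is used; only C can be 1, hence C = 1.

1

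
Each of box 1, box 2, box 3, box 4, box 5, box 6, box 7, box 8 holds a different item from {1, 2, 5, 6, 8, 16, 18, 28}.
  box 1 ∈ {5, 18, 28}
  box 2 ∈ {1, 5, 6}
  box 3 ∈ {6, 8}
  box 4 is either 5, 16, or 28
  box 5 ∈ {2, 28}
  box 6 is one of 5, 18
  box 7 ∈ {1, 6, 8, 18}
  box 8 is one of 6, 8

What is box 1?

The 8 variables together cover exactly {1, 2, 5, 6, 8, 16, 18, 28} — 8 values for 8 variables — and 2 appears only in box 5's list, so box 5 = 2.
The 7 still-open variables draw from only 7 values {1, 5, 6, 8, 16, 18, 28}, so each is used; only box 4 can be 16, hence box 4 = 16.
Among the 6 still-open variables, 28 fits only box 1 (and all 6 values in {1, 5, 6, 8, 18, 28} must be used), so box 1 = 28.

28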